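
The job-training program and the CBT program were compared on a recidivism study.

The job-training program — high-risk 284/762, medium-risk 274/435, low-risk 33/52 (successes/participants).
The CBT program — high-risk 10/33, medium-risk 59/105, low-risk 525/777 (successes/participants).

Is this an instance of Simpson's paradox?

High-risk: the job-training program 284/762 = 37.3%, the CBT program 10/33 = 30.3% → the job-training program
Medium-risk: the job-training program 274/435 = 63.0%, the CBT program 59/105 = 56.2% → the job-training program
Low-risk: the job-training program 33/52 = 63.5%, the CBT program 525/777 = 67.6% → the CBT program
Overall: the job-training program 591/1249 = 47.3%, the CBT program 594/915 = 64.9% → the CBT program
Neither sweeps: the job-training program wins 2 of 3 groups, the CBT program wins 1. The CBT program wins overall but not every group — no Simpson reversal.

No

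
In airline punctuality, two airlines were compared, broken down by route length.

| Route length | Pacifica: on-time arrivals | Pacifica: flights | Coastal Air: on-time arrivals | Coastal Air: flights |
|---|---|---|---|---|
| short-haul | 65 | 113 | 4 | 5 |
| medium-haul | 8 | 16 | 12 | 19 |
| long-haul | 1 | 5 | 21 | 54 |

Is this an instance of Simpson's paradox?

Short-haul: Pacifica 65/113 = 57.5%, Coastal Air 4/5 = 80.0% → Coastal Air
Medium-haul: Pacifica 8/16 = 50.0%, Coastal Air 12/19 = 63.2% → Coastal Air
Long-haul: Pacifica 1/5 = 20.0%, Coastal Air 21/54 = 38.9% → Coastal Air
Overall: Pacifica 74/134 = 55.2%, Coastal Air 37/78 = 47.4% → Pacifica
Coastal Air wins each route group but Pacifica wins overall — the comparison reverses. Coastal Air's flights skew toward long-haul, which has a lower base rate.

Yes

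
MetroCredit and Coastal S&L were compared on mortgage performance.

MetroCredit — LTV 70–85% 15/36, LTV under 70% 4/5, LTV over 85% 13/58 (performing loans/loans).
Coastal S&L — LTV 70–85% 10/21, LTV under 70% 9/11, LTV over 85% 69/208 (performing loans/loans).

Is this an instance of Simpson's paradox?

No

LTV 70–85%: MetroCredit 15/36 = 41.7%, Coastal S&L 10/21 = 47.6% → Coastal S&L
LTV under 70%: MetroCredit 4/5 = 80.0%, Coastal S&L 9/11 = 81.8% → Coastal S&L
LTV over 85%: MetroCredit 13/58 = 22.4%, Coastal S&L 69/208 = 33.2% → Coastal S&L
Overall: MetroCredit 32/99 = 32.3%, Coastal S&L 88/240 = 36.7% → Coastal S&L
Coastal S&L wins overall and in every loan-to-value group — no reversal.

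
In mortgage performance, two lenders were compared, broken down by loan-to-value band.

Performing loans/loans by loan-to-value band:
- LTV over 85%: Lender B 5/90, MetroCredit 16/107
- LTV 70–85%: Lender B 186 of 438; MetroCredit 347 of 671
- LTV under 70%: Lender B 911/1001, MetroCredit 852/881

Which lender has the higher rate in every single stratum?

LTV over 85%: Lender B 5/90 = 5.6%, MetroCredit 16/107 = 15.0% → MetroCredit
LTV 70–85%: Lender B 186/438 = 42.5%, MetroCredit 347/671 = 51.7% → MetroCredit
LTV under 70%: Lender B 911/1001 = 91.0%, MetroCredit 852/881 = 96.7% → MetroCredit
MetroCredit has the higher rate in all 3 groups.

MetroCredit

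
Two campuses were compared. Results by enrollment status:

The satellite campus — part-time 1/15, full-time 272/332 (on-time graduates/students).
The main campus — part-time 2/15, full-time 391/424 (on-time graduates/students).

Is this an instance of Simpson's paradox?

Part-time: the satellite campus 1/15 = 6.7%, the main campus 2/15 = 13.3% → the main campus
Full-time: the satellite campus 272/332 = 81.9%, the main campus 391/424 = 92.2% → the main campus
Overall: the satellite campus 273/347 = 78.7%, the main campus 393/439 = 89.5% → the main campus
The main campus wins overall and in every enrollment group — no reversal.

No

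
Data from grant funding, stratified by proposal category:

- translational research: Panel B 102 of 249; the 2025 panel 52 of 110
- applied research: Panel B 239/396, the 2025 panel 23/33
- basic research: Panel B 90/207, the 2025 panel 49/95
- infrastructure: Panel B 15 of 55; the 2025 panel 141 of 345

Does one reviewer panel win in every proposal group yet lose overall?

Yes

Translational research: Panel B 102/249 = 41.0%, the 2025 panel 52/110 = 47.3% → the 2025 panel
Applied research: Panel B 239/396 = 60.4%, the 2025 panel 23/33 = 69.7% → the 2025 panel
Basic research: Panel B 90/207 = 43.5%, the 2025 panel 49/95 = 51.6% → the 2025 panel
Infrastructure: Panel B 15/55 = 27.3%, the 2025 panel 141/345 = 40.9% → the 2025 panel
Overall: Panel B 446/907 = 49.2%, the 2025 panel 265/583 = 45.5% → Panel B
The 2025 panel wins each proposal group but Panel B wins overall — the comparison reverses. The 2025 panel's proposals skew toward infrastructure, which has a lower base rate.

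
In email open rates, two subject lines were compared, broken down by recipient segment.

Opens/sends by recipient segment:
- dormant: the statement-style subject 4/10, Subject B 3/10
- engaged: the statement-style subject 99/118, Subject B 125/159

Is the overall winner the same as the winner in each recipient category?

Dormant: the statement-style subject 4/10 = 40.0%, Subject B 3/10 = 30.0% → the statement-style subject
Engaged: the statement-style subject 99/118 = 83.9%, Subject B 125/159 = 78.6% → the statement-style subject
Overall: the statement-style subject 103/128 = 80.5%, Subject B 128/169 = 75.7% → the statement-style subject
The statement-style subject wins overall and in every recipient group — no reversal.

Yes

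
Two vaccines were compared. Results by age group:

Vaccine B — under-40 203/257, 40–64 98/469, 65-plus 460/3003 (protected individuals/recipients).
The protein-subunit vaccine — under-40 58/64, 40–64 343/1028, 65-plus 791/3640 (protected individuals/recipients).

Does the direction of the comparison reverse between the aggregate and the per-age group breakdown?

No

Under-40: Vaccine B 203/257 = 79.0%, the protein-subunit vaccine 58/64 = 90.6% → the protein-subunit vaccine
40–64: Vaccine B 98/469 = 20.9%, the protein-subunit vaccine 343/1028 = 33.4% → the protein-subunit vaccine
65-plus: Vaccine B 460/3003 = 15.3%, the protein-subunit vaccine 791/3640 = 21.7% → the protein-subunit vaccine
Overall: Vaccine B 761/3729 = 20.4%, the protein-subunit vaccine 1192/4732 = 25.2% → the protein-subunit vaccine
The protein-subunit vaccine wins overall and in every age group — no reversal.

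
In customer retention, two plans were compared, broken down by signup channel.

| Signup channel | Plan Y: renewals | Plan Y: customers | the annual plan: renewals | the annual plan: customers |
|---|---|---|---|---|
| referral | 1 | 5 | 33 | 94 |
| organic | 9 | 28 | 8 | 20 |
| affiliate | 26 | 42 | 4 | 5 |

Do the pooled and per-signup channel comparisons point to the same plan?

Referral: Plan Y 1/5 = 20.0%, the annual plan 33/94 = 35.1% → the annual plan
Organic: Plan Y 9/28 = 32.1%, the annual plan 8/20 = 40.0% → the annual plan
Affiliate: Plan Y 26/42 = 61.9%, the annual plan 4/5 = 80.0% → the annual plan
Overall: Plan Y 36/75 = 48.0%, the annual plan 45/119 = 37.8% → Plan Y
The annual plan wins each signup group but Plan Y wins overall — the comparison reverses. The annual plan's customers skew toward referral, which has a lower base rate.

No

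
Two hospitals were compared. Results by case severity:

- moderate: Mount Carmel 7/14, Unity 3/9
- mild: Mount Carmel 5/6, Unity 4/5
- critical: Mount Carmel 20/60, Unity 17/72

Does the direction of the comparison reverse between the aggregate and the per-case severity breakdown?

No

Moderate: Mount Carmel 7/14 = 50.0%, Unity 3/9 = 33.3% → Mount Carmel
Mild: Mount Carmel 5/6 = 83.3%, Unity 4/5 = 80.0% → Mount Carmel
Critical: Mount Carmel 20/60 = 33.3%, Unity 17/72 = 23.6% → Mount Carmel
Overall: Mount Carmel 32/80 = 40.0%, Unity 24/86 = 27.9% → Mount Carmel
Mount Carmel wins overall and in every case group — no reversal.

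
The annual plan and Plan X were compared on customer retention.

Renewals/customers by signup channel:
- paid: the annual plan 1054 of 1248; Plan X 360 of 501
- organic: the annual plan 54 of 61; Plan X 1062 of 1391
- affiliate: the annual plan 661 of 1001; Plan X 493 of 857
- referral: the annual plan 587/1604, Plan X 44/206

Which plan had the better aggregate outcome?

Plan X

Paid: the annual plan 1054/1248 = 84.5%, Plan X 360/501 = 71.9% → the annual plan
Organic: the annual plan 54/61 = 88.5%, Plan X 1062/1391 = 76.3% → the annual plan
Affiliate: the annual plan 661/1001 = 66.0%, Plan X 493/857 = 57.5% → the annual plan
Referral: the annual plan 587/1604 = 36.6%, Plan X 44/206 = 21.4% → the annual plan
Overall: the annual plan 2356/3914 = 60.2%, Plan X 1959/2955 = 66.3% → Plan X
(The annual plan wins every signup group but Plan X wins overall — the annual plan's customers skew toward the low-rate referral group.)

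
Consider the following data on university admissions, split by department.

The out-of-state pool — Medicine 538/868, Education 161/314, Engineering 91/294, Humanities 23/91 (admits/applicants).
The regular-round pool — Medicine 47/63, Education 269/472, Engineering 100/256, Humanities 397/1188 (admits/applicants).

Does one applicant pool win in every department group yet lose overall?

Medicine: the out-of-state pool 538/868 = 62.0%, the regular-round pool 47/63 = 74.6% → the regular-round pool
Education: the out-of-state pool 161/314 = 51.3%, the regular-round pool 269/472 = 57.0% → the regular-round pool
Engineering: the out-of-state pool 91/294 = 31.0%, the regular-round pool 100/256 = 39.1% → the regular-round pool
Humanities: the out-of-state pool 23/91 = 25.3%, the regular-round pool 397/1188 = 33.4% → the regular-round pool
Overall: the out-of-state pool 813/1567 = 51.9%, the regular-round pool 813/1979 = 41.1% → the out-of-state pool
The regular-round pool wins each department group but the out-of-state pool wins overall — the comparison reverses. The regular-round pool's applicants skew toward Humanities, which has a lower base rate.

Yes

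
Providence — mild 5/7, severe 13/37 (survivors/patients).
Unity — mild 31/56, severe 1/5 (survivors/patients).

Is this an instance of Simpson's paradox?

Mild: Providence 5/7 = 71.4%, Unity 31/56 = 55.4% → Providence
Severe: Providence 13/37 = 35.1%, Unity 1/5 = 20.0% → Providence
Overall: Providence 18/44 = 40.9%, Unity 32/61 = 52.5% → Unity
Providence wins each case group but Unity wins overall — the comparison reverses. Providence's patients skew toward severe, which has a lower base rate.

Yes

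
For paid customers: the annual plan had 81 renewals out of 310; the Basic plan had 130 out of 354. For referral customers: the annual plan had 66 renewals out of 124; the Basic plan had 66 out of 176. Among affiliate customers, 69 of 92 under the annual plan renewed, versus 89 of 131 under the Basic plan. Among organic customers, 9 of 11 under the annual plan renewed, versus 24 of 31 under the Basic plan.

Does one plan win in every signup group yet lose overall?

Paid: the annual plan 81/310 = 26.1%, the Basic plan 130/354 = 36.7% → the Basic plan
Referral: the annual plan 66/124 = 53.2%, the Basic plan 66/176 = 37.5% → the annual plan
Affiliate: the annual plan 69/92 = 75.0%, the Basic plan 89/131 = 67.9% → the annual plan
Organic: the annual plan 9/11 = 81.8%, the Basic plan 24/31 = 77.4% → the annual plan
Overall: the annual plan 225/537 = 41.9%, the Basic plan 309/692 = 44.7% → the Basic plan
Neither sweeps: the annual plan wins 3 of 4 groups, the Basic plan wins 1. The Basic plan wins overall but not every group — no Simpson reversal.

No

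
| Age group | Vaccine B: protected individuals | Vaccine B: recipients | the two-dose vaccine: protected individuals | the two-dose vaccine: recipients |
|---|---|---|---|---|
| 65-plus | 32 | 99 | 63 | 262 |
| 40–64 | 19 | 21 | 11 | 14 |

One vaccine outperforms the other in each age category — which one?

65-plus: Vaccine B 32/99 = 32.3%, the two-dose vaccine 63/262 = 24.0% → Vaccine B
40–64: Vaccine B 19/21 = 90.5%, the two-dose vaccine 11/14 = 78.6% → Vaccine B
Vaccine B has the higher rate in both groups.

Vaccine B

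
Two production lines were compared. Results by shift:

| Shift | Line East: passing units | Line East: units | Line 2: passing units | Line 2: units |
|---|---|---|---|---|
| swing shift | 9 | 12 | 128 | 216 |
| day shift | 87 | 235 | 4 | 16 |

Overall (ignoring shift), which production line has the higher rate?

Swing shift: Line East 9/12 = 75.0%, Line 2 128/216 = 59.3% → Line East
Day shift: Line East 87/235 = 37.0%, Line 2 4/16 = 25.0% → Line East
Overall: Line East 96/247 = 38.9%, Line 2 132/232 = 56.9% → Line 2
(Line East wins every shift group but Line 2 wins overall — Line East's units skew toward the low-rate day shift group.)

Line 2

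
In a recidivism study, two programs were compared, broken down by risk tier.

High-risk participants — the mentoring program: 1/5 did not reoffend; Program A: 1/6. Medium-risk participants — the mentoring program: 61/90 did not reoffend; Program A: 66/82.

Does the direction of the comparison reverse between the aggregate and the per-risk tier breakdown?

No

High-risk: the mentoring program 1/5 = 20.0%, Program A 1/6 = 16.7% → the mentoring program
Medium-risk: the mentoring program 61/90 = 67.8%, Program A 66/82 = 80.5% → Program A
Overall: the mentoring program 62/95 = 65.3%, Program A 67/88 = 76.1% → Program A
Neither sweeps: the mentoring program wins 1 of 2 groups, Program A wins 1. Program A wins overall but not every group — no Simpson reversal.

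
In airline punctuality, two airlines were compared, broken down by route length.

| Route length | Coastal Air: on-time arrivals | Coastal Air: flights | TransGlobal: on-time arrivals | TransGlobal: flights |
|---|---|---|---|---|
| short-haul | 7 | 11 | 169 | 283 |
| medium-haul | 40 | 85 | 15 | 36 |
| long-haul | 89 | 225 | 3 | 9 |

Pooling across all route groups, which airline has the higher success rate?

Short-haul: Coastal Air 7/11 = 63.6%, TransGlobal 169/283 = 59.7% → Coastal Air
Medium-haul: Coastal Air 40/85 = 47.1%, TransGlobal 15/36 = 41.7% → Coastal Air
Long-haul: Coastal Air 89/225 = 39.6%, TransGlobal 3/9 = 33.3% → Coastal Air
Overall: Coastal Air 136/321 = 42.4%, TransGlobal 187/328 = 57.0% → TransGlobal
(Coastal Air wins every route group but TransGlobal wins overall — Coastal Air's flights skew toward the low-rate long-haul group.)

TransGlobal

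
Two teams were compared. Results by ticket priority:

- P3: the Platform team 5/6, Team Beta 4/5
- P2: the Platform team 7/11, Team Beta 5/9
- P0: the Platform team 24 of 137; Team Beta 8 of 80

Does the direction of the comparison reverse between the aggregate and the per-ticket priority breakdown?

No

P3: the Platform team 5/6 = 83.3%, Team Beta 4/5 = 80.0% → the Platform team
P2: the Platform team 7/11 = 63.6%, Team Beta 5/9 = 55.6% → the Platform team
P0: the Platform team 24/137 = 17.5%, Team Beta 8/80 = 10.0% → the Platform team
Overall: the Platform team 36/154 = 23.4%, Team Beta 17/94 = 18.1% → the Platform team
The Platform team wins overall and in every ticket group — no reversal.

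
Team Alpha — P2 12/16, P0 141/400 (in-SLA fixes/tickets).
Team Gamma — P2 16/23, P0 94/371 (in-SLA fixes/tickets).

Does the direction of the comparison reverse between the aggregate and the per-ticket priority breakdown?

No

P2: Team Alpha 12/16 = 75.0%, Team Gamma 16/23 = 69.6% → Team Alpha
P0: Team Alpha 141/400 = 35.2%, Team Gamma 94/371 = 25.3% → Team Alpha
Overall: Team Alpha 153/416 = 36.8%, Team Gamma 110/394 = 27.9% → Team Alpha
Team Alpha wins overall and in every ticket group — no reversal.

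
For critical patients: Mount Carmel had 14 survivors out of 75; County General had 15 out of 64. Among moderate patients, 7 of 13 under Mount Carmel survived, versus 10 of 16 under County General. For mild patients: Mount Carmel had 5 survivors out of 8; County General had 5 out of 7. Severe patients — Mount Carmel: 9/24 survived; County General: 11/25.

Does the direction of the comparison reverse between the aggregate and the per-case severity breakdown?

No

Critical: Mount Carmel 14/75 = 18.7%, County General 15/64 = 23.4% → County General
Moderate: Mount Carmel 7/13 = 53.8%, County General 10/16 = 62.5% → County General
Mild: Mount Carmel 5/8 = 62.5%, County General 5/7 = 71.4% → County General
Severe: Mount Carmel 9/24 = 37.5%, County General 11/25 = 44.0% → County General
Overall: Mount Carmel 35/120 = 29.2%, County General 41/112 = 36.6% → County General
County General wins overall and in every case group — no reversal.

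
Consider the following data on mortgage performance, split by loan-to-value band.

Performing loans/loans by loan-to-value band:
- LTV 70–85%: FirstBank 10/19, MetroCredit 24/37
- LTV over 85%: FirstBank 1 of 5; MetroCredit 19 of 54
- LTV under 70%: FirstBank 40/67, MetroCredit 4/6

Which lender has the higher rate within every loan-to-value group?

MetroCredit

LTV 70–85%: FirstBank 10/19 = 52.6%, MetroCredit 24/37 = 64.9% → MetroCredit
LTV over 85%: FirstBank 1/5 = 20.0%, MetroCredit 19/54 = 35.2% → MetroCredit
LTV under 70%: FirstBank 40/67 = 59.7%, MetroCredit 4/6 = 66.7% → MetroCredit
MetroCredit has the higher rate in all 3 groups.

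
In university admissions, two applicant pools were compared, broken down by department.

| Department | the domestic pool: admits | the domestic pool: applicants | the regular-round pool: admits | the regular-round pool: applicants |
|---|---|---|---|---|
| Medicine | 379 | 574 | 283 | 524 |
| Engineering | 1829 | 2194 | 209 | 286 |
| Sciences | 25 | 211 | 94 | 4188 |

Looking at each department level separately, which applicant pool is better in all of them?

the domestic pool

Medicine: the domestic pool 379/574 = 66.0%, the regular-round pool 283/524 = 54.0% → the domestic pool
Engineering: the domestic pool 1829/2194 = 83.4%, the regular-round pool 209/286 = 73.1% → the domestic pool
Sciences: the domestic pool 25/211 = 11.8%, the regular-round pool 94/4188 = 2.2% → the domestic pool
The domestic pool has the higher rate in all 3 groups.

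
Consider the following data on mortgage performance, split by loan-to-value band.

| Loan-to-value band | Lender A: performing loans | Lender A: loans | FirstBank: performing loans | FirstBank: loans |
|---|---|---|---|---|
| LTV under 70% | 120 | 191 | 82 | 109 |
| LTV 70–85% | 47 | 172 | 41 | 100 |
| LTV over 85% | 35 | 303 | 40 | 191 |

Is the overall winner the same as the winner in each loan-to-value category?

Yes

LTV under 70%: Lender A 120/191 = 62.8%, FirstBank 82/109 = 75.2% → FirstBank
LTV 70–85%: Lender A 47/172 = 27.3%, FirstBank 41/100 = 41.0% → FirstBank
LTV over 85%: Lender A 35/303 = 11.6%, FirstBank 40/191 = 20.9% → FirstBank
Overall: Lender A 202/666 = 30.3%, FirstBank 163/400 = 40.8% → FirstBank
FirstBank wins overall and in every loan-to-value group — no reversal.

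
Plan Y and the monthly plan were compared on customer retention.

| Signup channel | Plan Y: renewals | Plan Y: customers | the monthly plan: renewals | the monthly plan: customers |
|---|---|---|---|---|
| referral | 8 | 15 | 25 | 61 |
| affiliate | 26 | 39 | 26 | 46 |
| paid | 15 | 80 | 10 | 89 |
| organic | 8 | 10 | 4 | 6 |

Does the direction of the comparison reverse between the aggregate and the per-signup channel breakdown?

Referral: Plan Y 8/15 = 53.3%, the monthly plan 25/61 = 41.0% → Plan Y
Affiliate: Plan Y 26/39 = 66.7%, the monthly plan 26/46 = 56.5% → Plan Y
Paid: Plan Y 15/80 = 18.8%, the monthly plan 10/89 = 11.2% → Plan Y
Organic: Plan Y 8/10 = 80.0%, the monthly plan 4/6 = 66.7% → Plan Y
Overall: Plan Y 57/144 = 39.6%, the monthly plan 65/202 = 32.2% → Plan Y
Plan Y wins overall and in every signup group — no reversal.

No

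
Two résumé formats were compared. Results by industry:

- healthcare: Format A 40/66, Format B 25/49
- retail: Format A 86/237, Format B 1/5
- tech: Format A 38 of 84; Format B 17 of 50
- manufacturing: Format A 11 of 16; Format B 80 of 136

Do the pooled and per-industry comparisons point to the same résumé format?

No

Healthcare: Format A 40/66 = 60.6%, Format B 25/49 = 51.0% → Format A
Retail: Format A 86/237 = 36.3%, Format B 1/5 = 20.0% → Format A
Tech: Format A 38/84 = 45.2%, Format B 17/50 = 34.0% → Format A
Manufacturing: Format A 11/16 = 68.8%, Format B 80/136 = 58.8% → Format A
Overall: Format A 175/403 = 43.4%, Format B 123/240 = 51.2% → Format B
Format A wins each industry group but Format B wins overall — the comparison reverses. Format A's applications skew toward retail, which has a lower base rate.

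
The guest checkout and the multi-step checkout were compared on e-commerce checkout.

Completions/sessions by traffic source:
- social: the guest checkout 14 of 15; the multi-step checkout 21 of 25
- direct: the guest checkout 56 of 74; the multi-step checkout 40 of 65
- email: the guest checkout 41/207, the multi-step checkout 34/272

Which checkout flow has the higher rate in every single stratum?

the guest checkout

Social: the guest checkout 14/15 = 93.3%, the multi-step checkout 21/25 = 84.0% → the guest checkout
Direct: the guest checkout 56/74 = 75.7%, the multi-step checkout 40/65 = 61.5% → the guest checkout
Email: the guest checkout 41/207 = 19.8%, the multi-step checkout 34/272 = 12.5% → the guest checkout
The guest checkout has the higher rate in all 3 groups.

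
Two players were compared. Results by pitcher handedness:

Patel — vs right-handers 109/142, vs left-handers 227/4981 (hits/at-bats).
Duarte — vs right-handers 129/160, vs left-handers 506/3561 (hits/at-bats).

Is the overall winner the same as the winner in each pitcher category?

Vs right-handers: Patel 109/142 = 76.8%, Duarte 129/160 = 80.6% → Duarte
Vs left-handers: Patel 227/4981 = 4.6%, Duarte 506/3561 = 14.2% → Duarte
Overall: Patel 336/5123 = 6.6%, Duarte 635/3721 = 17.1% → Duarte
Duarte wins overall and in every pitcher group — no reversal.

Yes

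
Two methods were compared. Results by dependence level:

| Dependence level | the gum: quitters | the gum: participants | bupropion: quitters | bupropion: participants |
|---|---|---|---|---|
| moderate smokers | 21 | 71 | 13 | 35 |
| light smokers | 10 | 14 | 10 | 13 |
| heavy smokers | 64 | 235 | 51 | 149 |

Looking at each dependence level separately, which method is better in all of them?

Moderate smokers: the gum 21/71 = 29.6%, bupropion 13/35 = 37.1% → bupropion
Light smokers: the gum 10/14 = 71.4%, bupropion 10/13 = 76.9% → bupropion
Heavy smokers: the gum 64/235 = 27.2%, bupropion 51/149 = 34.2% → bupropion
Bupropion has the higher rate in all 3 groups.

bupropion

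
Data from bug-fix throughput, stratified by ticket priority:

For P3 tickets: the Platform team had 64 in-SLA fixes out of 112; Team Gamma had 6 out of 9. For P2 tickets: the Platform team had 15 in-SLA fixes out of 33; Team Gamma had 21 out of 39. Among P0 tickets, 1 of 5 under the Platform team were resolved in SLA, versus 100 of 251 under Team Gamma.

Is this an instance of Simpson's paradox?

Yes

P3: the Platform team 64/112 = 57.1%, Team Gamma 6/9 = 66.7% → Team Gamma
P2: the Platform team 15/33 = 45.5%, Team Gamma 21/39 = 53.8% → Team Gamma
P0: the Platform team 1/5 = 20.0%, Team Gamma 100/251 = 39.8% → Team Gamma
Overall: the Platform team 80/150 = 53.3%, Team Gamma 127/299 = 42.5% → the Platform team
Team Gamma wins each ticket group but the Platform team wins overall — the comparison reverses. Team Gamma's tickets skew toward P0, which has a lower base rate.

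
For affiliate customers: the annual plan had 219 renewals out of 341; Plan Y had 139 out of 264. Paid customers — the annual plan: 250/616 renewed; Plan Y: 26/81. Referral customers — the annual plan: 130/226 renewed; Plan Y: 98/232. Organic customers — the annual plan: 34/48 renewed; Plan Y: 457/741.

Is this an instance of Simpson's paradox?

Yes

Affiliate: the annual plan 219/341 = 64.2%, Plan Y 139/264 = 52.7% → the annual plan
Paid: the annual plan 250/616 = 40.6%, Plan Y 26/81 = 32.1% → the annual plan
Referral: the annual plan 130/226 = 57.5%, Plan Y 98/232 = 42.2% → the annual plan
Organic: the annual plan 34/48 = 70.8%, Plan Y 457/741 = 61.7% → the annual plan
Overall: the annual plan 633/1231 = 51.4%, Plan Y 720/1318 = 54.6% → Plan Y
The annual plan wins each signup group but Plan Y wins overall — the comparison reverses. The annual plan's customers skew toward paid, which has a lower base rate.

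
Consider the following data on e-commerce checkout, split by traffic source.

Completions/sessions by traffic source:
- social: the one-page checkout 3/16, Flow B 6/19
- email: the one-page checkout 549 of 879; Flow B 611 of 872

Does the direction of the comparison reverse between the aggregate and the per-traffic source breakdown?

No

Social: the one-page checkout 3/16 = 18.8%, Flow B 6/19 = 31.6% → Flow B
Email: the one-page checkout 549/879 = 62.5%, Flow B 611/872 = 70.1% → Flow B
Overall: the one-page checkout 552/895 = 61.7%, Flow B 617/891 = 69.2% → Flow B
Flow B wins overall and in every traffic group — no reversal.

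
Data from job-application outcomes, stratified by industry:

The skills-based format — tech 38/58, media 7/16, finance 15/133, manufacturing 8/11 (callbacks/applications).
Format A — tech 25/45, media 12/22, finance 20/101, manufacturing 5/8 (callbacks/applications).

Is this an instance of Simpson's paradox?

Tech: the skills-based format 38/58 = 65.5%, Format A 25/45 = 55.6% → the skills-based format
Media: the skills-based format 7/16 = 43.8%, Format A 12/22 = 54.5% → Format A
Finance: the skills-based format 15/133 = 11.3%, Format A 20/101 = 19.8% → Format A
Manufacturing: the skills-based format 8/11 = 72.7%, Format A 5/8 = 62.5% → the skills-based format
Overall: the skills-based format 68/218 = 31.2%, Format A 62/176 = 35.2% → Format A
Neither sweeps: the skills-based format wins 2 of 4 groups, Format A wins 2. Format A wins overall but not every group — no Simpson reversal.

No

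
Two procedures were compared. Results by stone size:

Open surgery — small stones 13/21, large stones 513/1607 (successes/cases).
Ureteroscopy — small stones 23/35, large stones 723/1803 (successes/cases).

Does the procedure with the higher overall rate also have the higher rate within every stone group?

Small stones: open surgery 13/21 = 61.9%, ureteroscopy 23/35 = 65.7% → ureteroscopy
Large stones: open surgery 513/1607 = 31.9%, ureteroscopy 723/1803 = 40.1% → ureteroscopy
Overall: open surgery 526/1628 = 32.3%, ureteroscopy 746/1838 = 40.6% → ureteroscopy
Ureteroscopy wins overall and in every stone group — no reversal.

Yes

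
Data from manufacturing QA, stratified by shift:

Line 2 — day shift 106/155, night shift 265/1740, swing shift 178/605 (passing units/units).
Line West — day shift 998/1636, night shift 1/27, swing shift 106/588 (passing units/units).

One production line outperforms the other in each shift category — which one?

Day shift: Line 2 106/155 = 68.4%, Line West 998/1636 = 61.0% → Line 2
Night shift: Line 2 265/1740 = 15.2%, Line West 1/27 = 3.7% → Line 2
Swing shift: Line 2 178/605 = 29.4%, Line West 106/588 = 18.0% → Line 2
Line 2 has the higher rate in all 3 groups.

Line 2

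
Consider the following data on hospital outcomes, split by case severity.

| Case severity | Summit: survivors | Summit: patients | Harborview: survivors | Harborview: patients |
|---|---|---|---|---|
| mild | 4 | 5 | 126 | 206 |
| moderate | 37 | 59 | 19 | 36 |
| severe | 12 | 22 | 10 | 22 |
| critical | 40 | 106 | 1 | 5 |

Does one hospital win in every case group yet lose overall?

Yes

Mild: Summit 4/5 = 80.0%, Harborview 126/206 = 61.2% → Summit
Moderate: Summit 37/59 = 62.7%, Harborview 19/36 = 52.8% → Summit
Severe: Summit 12/22 = 54.5%, Harborview 10/22 = 45.5% → Summit
Critical: Summit 40/106 = 37.7%, Harborview 1/5 = 20.0% → Summit
Overall: Summit 93/192 = 48.4%, Harborview 156/269 = 58.0% → Harborview
Summit wins each case group but Harborview wins overall — the comparison reverses. Summit's patients skew toward critical, which has a lower base rate.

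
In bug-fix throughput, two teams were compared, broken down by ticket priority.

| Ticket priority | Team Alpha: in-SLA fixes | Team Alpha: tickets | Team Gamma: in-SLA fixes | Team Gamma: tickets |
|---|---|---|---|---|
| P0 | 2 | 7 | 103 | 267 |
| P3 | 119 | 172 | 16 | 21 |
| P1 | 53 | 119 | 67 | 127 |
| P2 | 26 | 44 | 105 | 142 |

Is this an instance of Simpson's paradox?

P0: Team Alpha 2/7 = 28.6%, Team Gamma 103/267 = 38.6% → Team Gamma
P3: Team Alpha 119/172 = 69.2%, Team Gamma 16/21 = 76.2% → Team Gamma
P1: Team Alpha 53/119 = 44.5%, Team Gamma 67/127 = 52.8% → Team Gamma
P2: Team Alpha 26/44 = 59.1%, Team Gamma 105/142 = 73.9% → Team Gamma
Overall: Team Alpha 200/342 = 58.5%, Team Gamma 291/557 = 52.2% → Team Alpha
Team Gamma wins each ticket group but Team Alpha wins overall — the comparison reverses. Team Gamma's tickets skew toward P0, which has a lower base rate.

Yes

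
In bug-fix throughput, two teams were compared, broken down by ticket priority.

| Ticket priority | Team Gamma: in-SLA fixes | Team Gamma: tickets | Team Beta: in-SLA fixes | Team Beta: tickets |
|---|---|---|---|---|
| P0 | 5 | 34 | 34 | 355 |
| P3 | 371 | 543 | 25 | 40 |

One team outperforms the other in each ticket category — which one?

P0: Team Gamma 5/34 = 14.7%, Team Beta 34/355 = 9.6% → Team Gamma
P3: Team Gamma 371/543 = 68.3%, Team Beta 25/40 = 62.5% → Team Gamma
Team Gamma has the higher rate in both groups.

Team Gamma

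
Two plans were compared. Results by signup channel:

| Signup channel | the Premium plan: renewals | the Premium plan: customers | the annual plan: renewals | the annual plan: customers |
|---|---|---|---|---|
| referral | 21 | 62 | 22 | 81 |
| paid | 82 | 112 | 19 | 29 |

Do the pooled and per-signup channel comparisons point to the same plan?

Yes

Referral: the Premium plan 21/62 = 33.9%, the annual plan 22/81 = 27.2% → the Premium plan
Paid: the Premium plan 82/112 = 73.2%, the annual plan 19/29 = 65.5% → the Premium plan
Overall: the Premium plan 103/174 = 59.2%, the annual plan 41/110 = 37.3% → the Premium plan
The Premium plan wins overall and in every signup group — no reversal.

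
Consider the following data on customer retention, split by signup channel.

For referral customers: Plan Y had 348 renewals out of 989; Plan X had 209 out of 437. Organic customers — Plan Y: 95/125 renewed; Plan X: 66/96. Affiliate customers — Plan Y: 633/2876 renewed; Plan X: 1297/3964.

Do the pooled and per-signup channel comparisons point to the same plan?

No

Referral: Plan Y 348/989 = 35.2%, Plan X 209/437 = 47.8% → Plan X
Organic: Plan Y 95/125 = 76.0%, Plan X 66/96 = 68.8% → Plan Y
Affiliate: Plan Y 633/2876 = 22.0%, Plan X 1297/3964 = 32.7% → Plan X
Overall: Plan Y 1076/3990 = 27.0%, Plan X 1572/4497 = 35.0% → Plan X
Neither sweeps: Plan Y wins 1 of 3 groups, Plan X wins 2. Plan X wins overall but not every group — no Simpson reversal.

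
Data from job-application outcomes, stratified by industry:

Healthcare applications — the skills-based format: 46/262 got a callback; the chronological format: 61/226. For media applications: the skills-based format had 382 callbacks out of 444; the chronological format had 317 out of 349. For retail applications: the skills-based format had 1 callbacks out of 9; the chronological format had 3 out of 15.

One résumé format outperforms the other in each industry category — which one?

the chronological format

Healthcare: the skills-based format 46/262 = 17.6%, the chronological format 61/226 = 27.0% → the chronological format
Media: the skills-based format 382/444 = 86.0%, the chronological format 317/349 = 90.8% → the chronological format
Retail: the skills-based format 1/9 = 11.1%, the chronological format 3/15 = 20.0% → the chronological format
The chronological format has the higher rate in all 3 groups.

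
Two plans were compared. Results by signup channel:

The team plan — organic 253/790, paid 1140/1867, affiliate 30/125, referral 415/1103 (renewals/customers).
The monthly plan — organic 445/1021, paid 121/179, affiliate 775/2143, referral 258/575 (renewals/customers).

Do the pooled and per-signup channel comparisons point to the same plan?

Organic: the team plan 253/790 = 32.0%, the monthly plan 445/1021 = 43.6% → the monthly plan
Paid: the team plan 1140/1867 = 61.1%, the monthly plan 121/179 = 67.6% → the monthly plan
Affiliate: the team plan 30/125 = 24.0%, the monthly plan 775/2143 = 36.2% → the monthly plan
Referral: the team plan 415/1103 = 37.6%, the monthly plan 258/575 = 44.9% → the monthly plan
Overall: the team plan 1838/3885 = 47.3%, the monthly plan 1599/3918 = 40.8% → the team plan
The monthly plan wins each signup group but the team plan wins overall — the comparison reverses. The monthly plan's customers skew toward affiliate, which has a lower base rate.

No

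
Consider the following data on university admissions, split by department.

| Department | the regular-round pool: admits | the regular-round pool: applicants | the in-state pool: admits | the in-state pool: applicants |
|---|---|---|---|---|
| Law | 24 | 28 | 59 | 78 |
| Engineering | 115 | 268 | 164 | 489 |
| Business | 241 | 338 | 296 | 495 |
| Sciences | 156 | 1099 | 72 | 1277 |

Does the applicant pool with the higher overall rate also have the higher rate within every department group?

Yes

Law: the regular-round pool 24/28 = 85.7%, the in-state pool 59/78 = 75.6% → the regular-round pool
Engineering: the regular-round pool 115/268 = 42.9%, the in-state pool 164/489 = 33.5% → the regular-round pool
Business: the regular-round pool 241/338 = 71.3%, the in-state pool 296/495 = 59.8% → the regular-round pool
Sciences: the regular-round pool 156/1099 = 14.2%, the in-state pool 72/1277 = 5.6% → the regular-round pool
Overall: the regular-round pool 536/1733 = 30.9%, the in-state pool 591/2339 = 25.3% → the regular-round pool
The regular-round pool wins overall and in every department group — no reversal.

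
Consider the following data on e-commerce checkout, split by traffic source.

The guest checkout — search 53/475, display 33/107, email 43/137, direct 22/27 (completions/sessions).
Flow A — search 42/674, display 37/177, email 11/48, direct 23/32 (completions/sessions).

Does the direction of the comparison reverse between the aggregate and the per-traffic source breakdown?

No

Search: the guest checkout 53/475 = 11.2%, Flow A 42/674 = 6.2% → the guest checkout
Display: the guest checkout 33/107 = 30.8%, Flow A 37/177 = 20.9% → the guest checkout
Email: the guest checkout 43/137 = 31.4%, Flow A 11/48 = 22.9% → the guest checkout
Direct: the guest checkout 22/27 = 81.5%, Flow A 23/32 = 71.9% → the guest checkout
Overall: the guest checkout 151/746 = 20.2%, Flow A 113/931 = 12.1% → the guest checkout
The guest checkout wins overall and in every traffic group — no reversal.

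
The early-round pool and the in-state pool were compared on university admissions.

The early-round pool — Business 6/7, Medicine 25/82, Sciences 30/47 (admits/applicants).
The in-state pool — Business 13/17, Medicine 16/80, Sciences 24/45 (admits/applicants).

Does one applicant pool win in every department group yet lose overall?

No

Business: the early-round pool 6/7 = 85.7%, the in-state pool 13/17 = 76.5% → the early-round pool
Medicine: the early-round pool 25/82 = 30.5%, the in-state pool 16/80 = 20.0% → the early-round pool
Sciences: the early-round pool 30/47 = 63.8%, the in-state pool 24/45 = 53.3% → the early-round pool
Overall: the early-round pool 61/136 = 44.9%, the in-state pool 53/142 = 37.3% → the early-round pool
The early-round pool wins overall and in every department group — no reversal.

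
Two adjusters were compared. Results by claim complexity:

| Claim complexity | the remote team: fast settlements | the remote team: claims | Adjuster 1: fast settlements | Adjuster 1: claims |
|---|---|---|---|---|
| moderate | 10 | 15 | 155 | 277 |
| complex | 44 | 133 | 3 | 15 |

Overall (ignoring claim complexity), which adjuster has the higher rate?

Moderate: the remote team 10/15 = 66.7%, Adjuster 1 155/277 = 56.0% → the remote team
Complex: the remote team 44/133 = 33.1%, Adjuster 1 3/15 = 20.0% → the remote team
Overall: the remote team 54/148 = 36.5%, Adjuster 1 158/292 = 54.1% → Adjuster 1
(The remote team wins every claim group but Adjuster 1 wins overall — the remote team's claims skew toward the low-rate complex group.)

Adjuster 1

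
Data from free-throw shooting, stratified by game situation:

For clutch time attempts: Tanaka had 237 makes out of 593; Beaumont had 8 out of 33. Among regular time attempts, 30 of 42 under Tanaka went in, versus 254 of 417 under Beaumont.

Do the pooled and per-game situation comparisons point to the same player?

Clutch time: Tanaka 237/593 = 40.0%, Beaumont 8/33 = 24.2% → Tanaka
Regular time: Tanaka 30/42 = 71.4%, Beaumont 254/417 = 60.9% → Tanaka
Overall: Tanaka 267/635 = 42.0%, Beaumont 262/450 = 58.2% → Beaumont
Tanaka wins each game group but Beaumont wins overall — the comparison reverses. Tanaka's attempts skew toward clutch time, which has a lower base rate.

No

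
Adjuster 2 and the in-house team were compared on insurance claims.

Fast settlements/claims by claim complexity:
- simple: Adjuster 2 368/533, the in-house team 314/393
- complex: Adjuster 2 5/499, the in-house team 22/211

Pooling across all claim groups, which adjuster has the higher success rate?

the in-house team

Simple: Adjuster 2 368/533 = 69.0%, the in-house team 314/393 = 79.9% → the in-house team
Complex: Adjuster 2 5/499 = 1.0%, the in-house team 22/211 = 10.4% → the in-house team
Overall: Adjuster 2 373/1032 = 36.1%, the in-house team 336/604 = 55.6% → the in-house team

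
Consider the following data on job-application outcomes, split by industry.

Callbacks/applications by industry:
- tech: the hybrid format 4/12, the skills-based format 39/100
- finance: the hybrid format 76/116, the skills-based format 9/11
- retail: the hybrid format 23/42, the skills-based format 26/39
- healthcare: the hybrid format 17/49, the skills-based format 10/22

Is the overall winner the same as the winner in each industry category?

Tech: the hybrid format 4/12 = 33.3%, the skills-based format 39/100 = 39.0% → the skills-based format
Finance: the hybrid format 76/116 = 65.5%, the skills-based format 9/11 = 81.8% → the skills-based format
Retail: the hybrid format 23/42 = 54.8%, the skills-based format 26/39 = 66.7% → the skills-based format
Healthcare: the hybrid format 17/49 = 34.7%, the skills-based format 10/22 = 45.5% → the skills-based format
Overall: the hybrid format 120/219 = 54.8%, the skills-based format 84/172 = 48.8% → the hybrid format
The skills-based format wins each industry group but the hybrid format wins overall — the comparison reverses. The skills-based format's applications skew toward tech, which has a lower base rate.

No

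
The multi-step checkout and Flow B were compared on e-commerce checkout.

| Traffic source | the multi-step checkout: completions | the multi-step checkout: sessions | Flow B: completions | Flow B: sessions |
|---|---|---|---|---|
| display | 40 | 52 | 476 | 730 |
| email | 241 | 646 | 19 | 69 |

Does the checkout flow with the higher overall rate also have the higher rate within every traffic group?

Display: the multi-step checkout 40/52 = 76.9%, Flow B 476/730 = 65.2% → the multi-step checkout
Email: the multi-step checkout 241/646 = 37.3%, Flow B 19/69 = 27.5% → the multi-step checkout
Overall: the multi-step checkout 281/698 = 40.3%, Flow B 495/799 = 62.0% → Flow B
The multi-step checkout wins each traffic group but Flow B wins overall — the comparison reverses. The multi-step checkout's sessions skew toward email, which has a lower base rate.

No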